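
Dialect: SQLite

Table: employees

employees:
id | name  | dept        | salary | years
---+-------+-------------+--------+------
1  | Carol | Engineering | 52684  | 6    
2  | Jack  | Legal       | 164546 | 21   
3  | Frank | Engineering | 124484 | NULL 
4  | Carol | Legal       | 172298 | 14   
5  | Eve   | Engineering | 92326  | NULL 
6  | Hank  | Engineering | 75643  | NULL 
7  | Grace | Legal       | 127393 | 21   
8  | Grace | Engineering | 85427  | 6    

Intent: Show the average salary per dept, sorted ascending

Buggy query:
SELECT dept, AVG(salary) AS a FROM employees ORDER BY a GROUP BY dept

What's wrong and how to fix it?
Bug: ORDER BY appears before GROUP BY; SQL clause order requires GROUP BY first

Fix: Reorder: SELECT … FROM … GROUP BY … ORDER BY …

Corrected query:
SELECT dept, AVG(salary) AS a FROM employees GROUP BY dept ORDER BY a

Result:
dept        | a            
------------+--------------
Engineering | 86112.8      
Legal       | 154745.666667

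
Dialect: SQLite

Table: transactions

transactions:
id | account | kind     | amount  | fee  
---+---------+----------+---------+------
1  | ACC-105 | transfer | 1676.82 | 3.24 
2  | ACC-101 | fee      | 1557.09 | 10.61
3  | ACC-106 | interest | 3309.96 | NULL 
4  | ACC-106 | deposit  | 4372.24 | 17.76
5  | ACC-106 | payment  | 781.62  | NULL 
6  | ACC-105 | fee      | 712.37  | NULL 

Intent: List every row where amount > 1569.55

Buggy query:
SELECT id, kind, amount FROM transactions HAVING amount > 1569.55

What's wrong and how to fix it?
Bug: This is a non-aggregate query (no GROUP BY, no aggregates), so in SQLite the HAVING clause is invalid here; a row-level condition belongs in WHERE

Fix: Replace HAVING with WHERE since the condition applies to individual rows

Corrected query:
SELECT id, kind, amount FROM transactions WHERE amount > 1569.55

Result:
id | kind     | amount 
---+----------+--------
1  | transfer | 1676.82
3  | interest | 3309.96
4  | deposit  | 4372.24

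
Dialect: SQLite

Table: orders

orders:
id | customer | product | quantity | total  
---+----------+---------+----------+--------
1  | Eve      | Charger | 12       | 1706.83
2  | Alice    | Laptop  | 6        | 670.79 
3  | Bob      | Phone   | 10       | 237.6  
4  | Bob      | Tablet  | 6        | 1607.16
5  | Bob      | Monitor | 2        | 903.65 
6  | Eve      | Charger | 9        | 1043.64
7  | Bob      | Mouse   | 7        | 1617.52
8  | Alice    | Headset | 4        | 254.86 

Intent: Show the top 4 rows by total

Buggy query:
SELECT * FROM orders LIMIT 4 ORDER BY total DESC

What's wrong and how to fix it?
Bug: LIMIT must come after ORDER BY

Fix: Swap the clauses: ORDER BY first, then LIMIT

Corrected query:
SELECT * FROM orders ORDER BY total DESC LIMIT 4

Result:
id | customer | product | quantity | total  
---+----------+---------+----------+--------
1  | Eve      | Charger | 12       | 1706.83
7  | Bob      | Mouse   | 7        | 1617.52
4  | Bob      | Tablet  | 6        | 1607.16
6  | Eve      | Charger | 9        | 1043.64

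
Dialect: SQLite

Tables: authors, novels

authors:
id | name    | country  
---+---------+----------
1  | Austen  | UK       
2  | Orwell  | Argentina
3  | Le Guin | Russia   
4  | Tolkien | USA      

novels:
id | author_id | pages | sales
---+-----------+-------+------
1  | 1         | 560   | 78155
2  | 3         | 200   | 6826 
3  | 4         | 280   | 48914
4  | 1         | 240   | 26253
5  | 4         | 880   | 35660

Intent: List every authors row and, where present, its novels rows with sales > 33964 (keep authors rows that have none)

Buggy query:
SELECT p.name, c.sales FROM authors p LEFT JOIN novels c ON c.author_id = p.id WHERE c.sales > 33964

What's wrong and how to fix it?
Bug: Filtering c.sales in WHERE discards the NULL rows produced by LEFT JOIN, turning it into an inner join

Fix: Put 'c.sales > 33964' in the JOIN's ON clause instead of WHERE

Corrected query:
SELECT p.name, c.sales FROM authors p LEFT JOIN novels c ON c.author_id = p.id AND c.sales > 33964

Result:
name    | sales
--------+------
Austen  | 78155
Orwell  | NULL 
Le Guin | NULL 
Tolkien | 35660
Tolkien | 48914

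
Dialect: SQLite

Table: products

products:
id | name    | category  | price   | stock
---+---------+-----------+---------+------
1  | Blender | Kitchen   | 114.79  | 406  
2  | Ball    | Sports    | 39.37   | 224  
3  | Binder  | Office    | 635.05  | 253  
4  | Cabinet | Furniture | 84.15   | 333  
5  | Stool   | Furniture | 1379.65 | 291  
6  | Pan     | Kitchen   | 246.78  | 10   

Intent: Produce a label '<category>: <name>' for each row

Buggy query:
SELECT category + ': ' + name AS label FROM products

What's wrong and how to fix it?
Bug: SQLite uses || for string concatenation; + coerces text to numbers (yielding 0)

Fix: Use the || operator for string concatenation

Corrected query:
SELECT category || ': ' || name AS label FROM products

Result:
label             
------------------
Kitchen: Blender  
Sports: Ball      
Office: Binder    
Furniture: Cabinet
Furniture: Stool  
Kitchen: Pan      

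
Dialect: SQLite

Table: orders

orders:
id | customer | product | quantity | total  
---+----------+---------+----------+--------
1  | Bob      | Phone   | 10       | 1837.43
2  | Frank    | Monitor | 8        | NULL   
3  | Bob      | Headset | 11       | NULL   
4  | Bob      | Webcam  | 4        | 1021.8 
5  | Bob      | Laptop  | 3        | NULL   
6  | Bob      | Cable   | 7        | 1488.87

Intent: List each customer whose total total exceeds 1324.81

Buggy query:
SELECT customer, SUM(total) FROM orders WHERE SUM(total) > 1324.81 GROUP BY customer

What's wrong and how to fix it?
Bug: Aggregate functions cannot appear in a WHERE clause

Fix: Move the aggregate condition to a HAVING clause

Corrected query:
SELECT customer, SUM(total) FROM orders GROUP BY customer HAVING SUM(total) > 1324.81

Result:
customer | SUM(total)
---------+-----------
Bob      | 4348.1    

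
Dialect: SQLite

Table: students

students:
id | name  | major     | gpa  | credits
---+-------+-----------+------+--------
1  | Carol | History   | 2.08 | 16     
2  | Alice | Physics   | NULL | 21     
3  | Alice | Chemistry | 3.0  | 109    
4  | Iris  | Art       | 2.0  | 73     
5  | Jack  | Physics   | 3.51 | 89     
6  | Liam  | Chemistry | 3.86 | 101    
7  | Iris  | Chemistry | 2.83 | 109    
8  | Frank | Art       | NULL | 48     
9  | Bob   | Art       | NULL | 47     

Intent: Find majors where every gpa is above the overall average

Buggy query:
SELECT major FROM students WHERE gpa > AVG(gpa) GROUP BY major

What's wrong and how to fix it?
Bug: WHERE evaluates per row before aggregation, so AVG() is unavailable

Fix: Compute the overall average in a scalar subquery and compare each group's MIN against it in HAVING

Corrected query:
SELECT major FROM students GROUP BY major HAVING MIN(gpa) > (SELECT AVG(gpa) FROM students)

Result:
major  
-------
Physics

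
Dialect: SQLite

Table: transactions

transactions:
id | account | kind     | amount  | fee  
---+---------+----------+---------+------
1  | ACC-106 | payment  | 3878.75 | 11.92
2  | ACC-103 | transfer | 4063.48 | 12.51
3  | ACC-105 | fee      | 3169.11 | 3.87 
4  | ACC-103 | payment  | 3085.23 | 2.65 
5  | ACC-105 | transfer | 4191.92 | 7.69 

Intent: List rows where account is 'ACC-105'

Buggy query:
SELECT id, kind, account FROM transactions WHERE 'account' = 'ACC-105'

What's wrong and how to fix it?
Bug: 'account' in single quotes is a string literal, not the column; the comparison is literal-vs-literal and never true

Fix: Remove the quotes around the column name (or use double quotes for an identifier)

Corrected query:
SELECT id, kind, account FROM transactions WHERE account = 'ACC-105'

Result:
id | kind     | account
---+----------+--------
3  | fee      | ACC-105
5  | transfer | ACC-105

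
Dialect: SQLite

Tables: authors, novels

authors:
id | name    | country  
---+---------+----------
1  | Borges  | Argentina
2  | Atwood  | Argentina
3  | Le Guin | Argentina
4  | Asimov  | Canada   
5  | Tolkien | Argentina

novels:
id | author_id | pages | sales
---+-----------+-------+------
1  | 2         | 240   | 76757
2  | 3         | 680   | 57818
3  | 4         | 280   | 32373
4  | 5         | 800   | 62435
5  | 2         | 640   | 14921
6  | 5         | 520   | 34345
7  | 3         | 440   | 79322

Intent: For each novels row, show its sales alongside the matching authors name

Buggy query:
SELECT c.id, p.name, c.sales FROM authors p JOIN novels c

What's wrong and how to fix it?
Bug: Missing join condition: each novels row is matched to all authors rows instead of just its own

Fix: Add ON c.author_id = p.id to the JOIN

Corrected query:
SELECT c.id, p.name, c.sales FROM authors p JOIN novels c ON c.author_id = p.id

Result:
id | name    | sales
---+---------+------
1  | Atwood  | 76757
2  | Le Guin | 57818
3  | Asimov  | 32373
4  | Tolkien | 62435
5  | Atwood  | 14921
6  | Tolkien | 34345
7  | Le Guin | 79322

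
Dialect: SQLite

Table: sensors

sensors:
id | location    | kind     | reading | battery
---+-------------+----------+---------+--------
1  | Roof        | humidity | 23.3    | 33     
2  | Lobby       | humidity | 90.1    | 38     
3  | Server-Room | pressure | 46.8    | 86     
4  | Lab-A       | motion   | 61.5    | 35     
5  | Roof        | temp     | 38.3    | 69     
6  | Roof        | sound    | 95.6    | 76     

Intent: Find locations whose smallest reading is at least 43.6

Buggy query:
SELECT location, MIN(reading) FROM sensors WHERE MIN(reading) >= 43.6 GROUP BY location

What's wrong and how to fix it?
Bug: MIN() in WHERE is a misuse of aggregate

Fix: Use HAVING for the per-group MIN condition

Corrected query:
SELECT location, MIN(reading) FROM sensors GROUP BY location HAVING MIN(reading) >= 43.6

Result:
location    | MIN(reading)
------------+-------------
Lab-A       | 61.5        
Lobby       | 90.1        
Server-Room | 46.8        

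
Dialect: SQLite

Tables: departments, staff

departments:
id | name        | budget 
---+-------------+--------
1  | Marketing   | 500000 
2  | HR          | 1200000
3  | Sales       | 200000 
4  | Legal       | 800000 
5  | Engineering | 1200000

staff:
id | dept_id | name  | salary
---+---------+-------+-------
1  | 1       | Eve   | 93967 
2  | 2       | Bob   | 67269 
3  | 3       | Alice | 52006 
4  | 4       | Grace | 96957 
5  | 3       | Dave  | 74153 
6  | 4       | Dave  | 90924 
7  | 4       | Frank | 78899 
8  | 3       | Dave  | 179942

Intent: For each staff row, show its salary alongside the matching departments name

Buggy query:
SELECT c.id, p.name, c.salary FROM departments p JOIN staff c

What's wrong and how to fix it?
Bug: Missing join condition: each staff row is matched to all departments rows instead of just its own

Fix: Add ON c.dept_id = p.id to the JOIN

Corrected query:
SELECT c.id, p.name, c.salary FROM departments p JOIN staff c ON c.dept_id = p.id

Result:
id | name      | salary
---+-----------+-------
1  | Marketing | 93967 
2  | HR        | 67269 
3  | Sales     | 52006 
4  | Legal     | 96957 
5  | Sales     | 74153 
6  | Legal     | 90924 
7  | Legal     | 78899 
8  | Sales     | 179942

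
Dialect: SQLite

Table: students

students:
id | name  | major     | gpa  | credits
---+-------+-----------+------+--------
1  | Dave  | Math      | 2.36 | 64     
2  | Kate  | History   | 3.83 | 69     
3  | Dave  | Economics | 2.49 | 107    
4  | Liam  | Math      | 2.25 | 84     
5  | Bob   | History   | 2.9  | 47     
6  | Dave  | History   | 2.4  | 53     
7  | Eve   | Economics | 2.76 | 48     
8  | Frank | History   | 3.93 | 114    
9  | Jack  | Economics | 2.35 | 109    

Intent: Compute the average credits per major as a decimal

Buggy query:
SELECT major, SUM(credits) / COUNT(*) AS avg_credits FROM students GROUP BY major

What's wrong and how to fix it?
Bug: Both operands are integers, so '/' performs integer division and truncates

Fix: Multiply by 1.0 (or CAST to REAL) to force floating-point division

Corrected query:
SELECT major, SUM(credits) * 1.0 / COUNT(*) AS avg_credits FROM students GROUP BY major

Result:
major     | avg_credits
----------+------------
Economics | 88         
History   | 70.75      
Math      | 74         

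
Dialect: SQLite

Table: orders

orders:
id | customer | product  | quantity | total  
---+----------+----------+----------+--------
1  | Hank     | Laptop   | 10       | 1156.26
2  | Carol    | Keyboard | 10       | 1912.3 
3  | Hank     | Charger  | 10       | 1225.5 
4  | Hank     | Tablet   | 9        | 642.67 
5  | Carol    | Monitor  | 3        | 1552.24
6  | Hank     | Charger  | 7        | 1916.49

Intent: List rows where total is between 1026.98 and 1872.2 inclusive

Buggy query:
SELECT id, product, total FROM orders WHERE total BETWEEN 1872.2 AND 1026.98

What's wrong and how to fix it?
Bug: The bounds are reversed; BETWEEN a AND b requires a <= b to match anything

Fix: Swap the bounds so the smaller value comes first

Corrected query:
SELECT id, product, total FROM orders WHERE total BETWEEN 1026.98 AND 1872.2

Result:
id | product | total  
---+---------+--------
1  | Laptop  | 1156.26
3  | Charger | 1225.5 
5  | Monitor | 1552.24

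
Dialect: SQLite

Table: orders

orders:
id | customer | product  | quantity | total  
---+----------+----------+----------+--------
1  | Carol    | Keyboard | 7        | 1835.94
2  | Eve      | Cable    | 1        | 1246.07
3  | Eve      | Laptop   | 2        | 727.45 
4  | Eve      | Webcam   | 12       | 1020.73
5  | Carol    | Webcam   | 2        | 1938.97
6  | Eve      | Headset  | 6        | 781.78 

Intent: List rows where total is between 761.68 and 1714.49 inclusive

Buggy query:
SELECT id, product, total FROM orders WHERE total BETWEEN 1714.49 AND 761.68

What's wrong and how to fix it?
Bug: BETWEEN expects the lower bound first; with 1714.49 AND 761.68 the range is empty

Fix: Swap the bounds so the smaller value comes first

Corrected query:
SELECT id, product, total FROM orders WHERE total BETWEEN 761.68 AND 1714.49

Result:
id | product | total  
---+---------+--------
2  | Cable   | 1246.07
4  | Webcam  | 1020.73
6  | Headset | 781.78 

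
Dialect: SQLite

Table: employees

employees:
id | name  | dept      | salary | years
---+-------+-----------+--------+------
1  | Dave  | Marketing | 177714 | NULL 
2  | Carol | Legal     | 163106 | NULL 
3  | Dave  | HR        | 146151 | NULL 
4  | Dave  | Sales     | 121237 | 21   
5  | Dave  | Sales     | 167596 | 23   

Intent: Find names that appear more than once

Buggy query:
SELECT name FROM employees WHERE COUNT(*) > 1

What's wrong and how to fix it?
Bug: COUNT(*) is an aggregate and cannot be used in WHERE

Fix: GROUP BY name, then filter groups with HAVING COUNT(*) > 1

Corrected query:
SELECT name FROM employees GROUP BY name HAVING COUNT(*) > 1

Result:
name
----
Dave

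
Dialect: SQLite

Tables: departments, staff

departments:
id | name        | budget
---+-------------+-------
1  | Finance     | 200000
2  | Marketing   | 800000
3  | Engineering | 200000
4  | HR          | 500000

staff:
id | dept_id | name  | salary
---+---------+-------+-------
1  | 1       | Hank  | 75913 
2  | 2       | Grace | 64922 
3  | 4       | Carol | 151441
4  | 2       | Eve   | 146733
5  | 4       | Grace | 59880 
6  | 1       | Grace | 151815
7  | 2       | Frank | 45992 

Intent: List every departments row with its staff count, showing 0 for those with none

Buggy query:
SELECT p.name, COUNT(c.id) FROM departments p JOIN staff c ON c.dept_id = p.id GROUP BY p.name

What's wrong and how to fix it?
Bug: INNER JOIN drops departments rows that have no matching staff rows

Fix: Use LEFT JOIN so parents without children still appear (COUNT(c.id) gives 0)

Corrected query:
SELECT p.name, COUNT(c.id) FROM departments p LEFT JOIN staff c ON c.dept_id = p.id GROUP BY p.name

Result:
name        | COUNT(c.id)
------------+------------
Engineering | 0          
Finance     | 2          
HR          | 2          
Marketing   | 3          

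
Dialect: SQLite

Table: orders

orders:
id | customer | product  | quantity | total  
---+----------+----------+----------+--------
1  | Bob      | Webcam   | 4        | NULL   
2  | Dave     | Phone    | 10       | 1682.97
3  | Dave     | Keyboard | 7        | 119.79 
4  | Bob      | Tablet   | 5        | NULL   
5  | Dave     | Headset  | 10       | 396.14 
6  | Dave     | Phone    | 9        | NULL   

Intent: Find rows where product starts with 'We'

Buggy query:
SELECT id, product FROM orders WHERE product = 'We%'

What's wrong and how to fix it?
Bug: '=' compares the literal string including the % character; pattern matching needs LIKE

Fix: Use LIKE for wildcard pattern matching

Corrected query:
SELECT id, product FROM orders WHERE product LIKE 'We%'

Result:
id | product
---+--------
1  | Webcam 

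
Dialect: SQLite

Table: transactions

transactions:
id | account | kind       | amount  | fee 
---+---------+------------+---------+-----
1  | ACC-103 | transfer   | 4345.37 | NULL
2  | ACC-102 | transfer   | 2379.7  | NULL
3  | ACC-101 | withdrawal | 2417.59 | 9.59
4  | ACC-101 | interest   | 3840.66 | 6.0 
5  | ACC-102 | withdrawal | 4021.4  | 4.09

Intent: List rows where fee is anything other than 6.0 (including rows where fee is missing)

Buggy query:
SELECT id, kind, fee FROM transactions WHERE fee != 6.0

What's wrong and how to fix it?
Bug: Inequality against NULL is unknown, not true; rows with NULL are dropped

Fix: Handle NULL separately with IS NULL alongside the inequality

Corrected query:
SELECT id, kind, fee FROM transactions WHERE fee != 6.0 OR fee IS NULL

Result:
id | kind       | fee 
---+------------+-----
1  | transfer   | NULL
2  | transfer   | NULL
3  | withdrawal | 9.59
5  | withdrawal | 4.09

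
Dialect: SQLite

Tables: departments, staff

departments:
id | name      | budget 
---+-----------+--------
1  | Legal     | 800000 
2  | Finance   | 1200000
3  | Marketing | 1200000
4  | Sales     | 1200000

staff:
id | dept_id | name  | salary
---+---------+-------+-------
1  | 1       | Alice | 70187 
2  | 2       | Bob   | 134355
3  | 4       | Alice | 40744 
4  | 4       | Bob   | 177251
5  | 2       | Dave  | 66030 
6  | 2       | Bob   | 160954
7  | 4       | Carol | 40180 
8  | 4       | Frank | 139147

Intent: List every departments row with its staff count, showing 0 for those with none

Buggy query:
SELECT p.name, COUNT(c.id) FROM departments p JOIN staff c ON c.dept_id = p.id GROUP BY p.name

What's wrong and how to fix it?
Bug: An inner join excludes parents with zero children

Fix: Use LEFT JOIN so parents without children still appear (COUNT(c.id) gives 0)

Corrected query:
SELECT p.name, COUNT(c.id) FROM departments p LEFT JOIN staff c ON c.dept_id = p.id GROUP BY p.name

Result:
name      | COUNT(c.id)
----------+------------
Finance   | 3          
Legal     | 1          
Marketing | 0          
Sales     | 4          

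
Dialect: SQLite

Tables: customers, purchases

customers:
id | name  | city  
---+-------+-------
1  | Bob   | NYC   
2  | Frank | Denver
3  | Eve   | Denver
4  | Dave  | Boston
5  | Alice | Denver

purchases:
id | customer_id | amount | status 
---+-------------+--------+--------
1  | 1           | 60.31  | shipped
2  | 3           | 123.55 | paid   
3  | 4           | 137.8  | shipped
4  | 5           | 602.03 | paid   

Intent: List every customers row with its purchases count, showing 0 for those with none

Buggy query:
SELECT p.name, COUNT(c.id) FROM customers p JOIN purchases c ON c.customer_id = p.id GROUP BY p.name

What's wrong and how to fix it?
Bug: INNER JOIN drops customers rows that have no matching purchases rows

Fix: Switch to LEFT JOIN to retain unmatched parent rows

Corrected query:
SELECT p.name, COUNT(c.id) FROM customers p LEFT JOIN purchases c ON c.customer_id = p.id GROUP BY p.name

Result:
name  | COUNT(c.id)
------+------------
Alice | 1          
Bob   | 1          
Dave  | 1          
Eve   | 1          
Frank | 0          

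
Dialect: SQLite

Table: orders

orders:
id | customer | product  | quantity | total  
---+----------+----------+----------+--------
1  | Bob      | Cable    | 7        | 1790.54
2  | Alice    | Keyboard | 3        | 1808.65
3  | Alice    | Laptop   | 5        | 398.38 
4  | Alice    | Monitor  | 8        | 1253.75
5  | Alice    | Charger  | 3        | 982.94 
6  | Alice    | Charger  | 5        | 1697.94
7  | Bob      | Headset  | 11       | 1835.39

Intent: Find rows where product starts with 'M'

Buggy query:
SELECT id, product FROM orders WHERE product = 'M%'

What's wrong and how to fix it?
Bug: Wildcards only work with LIKE; '=' treats '%' as a literal character

Fix: Use LIKE for wildcard pattern matching

Corrected query:
SELECT id, product FROM orders WHERE product LIKE 'M%'

Result:
id | product
---+--------
4  | Monitor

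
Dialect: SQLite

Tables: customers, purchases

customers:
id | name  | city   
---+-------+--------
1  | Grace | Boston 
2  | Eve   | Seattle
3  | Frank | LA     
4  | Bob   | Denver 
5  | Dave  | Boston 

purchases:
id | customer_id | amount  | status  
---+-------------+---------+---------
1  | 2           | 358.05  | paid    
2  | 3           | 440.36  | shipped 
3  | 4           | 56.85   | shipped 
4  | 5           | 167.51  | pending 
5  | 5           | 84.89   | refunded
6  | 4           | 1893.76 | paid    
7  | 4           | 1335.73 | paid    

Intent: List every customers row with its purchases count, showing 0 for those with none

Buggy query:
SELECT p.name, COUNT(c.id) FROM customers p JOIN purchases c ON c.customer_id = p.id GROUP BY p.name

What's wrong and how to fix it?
Bug: INNER JOIN drops customers rows that have no matching purchases rows

Fix: Switch to LEFT JOIN to retain unmatched parent rows

Corrected query:
SELECT p.name, COUNT(c.id) FROM customers p LEFT JOIN purchases c ON c.customer_id = p.id GROUP BY p.name

Result:
name  | COUNT(c.id)
------+------------
Bob   | 3          
Dave  | 2          
Eve   | 1          
Frank | 1          
Grace | 0          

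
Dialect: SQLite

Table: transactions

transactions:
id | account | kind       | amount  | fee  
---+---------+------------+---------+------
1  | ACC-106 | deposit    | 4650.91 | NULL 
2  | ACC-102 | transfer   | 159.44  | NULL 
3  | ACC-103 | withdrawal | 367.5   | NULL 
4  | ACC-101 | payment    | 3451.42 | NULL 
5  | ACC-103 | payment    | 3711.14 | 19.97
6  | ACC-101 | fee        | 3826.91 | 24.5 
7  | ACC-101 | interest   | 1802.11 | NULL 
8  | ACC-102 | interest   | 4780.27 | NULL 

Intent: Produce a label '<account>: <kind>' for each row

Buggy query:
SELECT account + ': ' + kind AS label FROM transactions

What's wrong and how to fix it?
Bug: SQLite uses || for string concatenation; + coerces text to numbers (yielding 0)

Fix: Use the || operator for string concatenation

Corrected query:
SELECT account || ': ' || kind AS label FROM transactions

Result:
label              
-------------------
ACC-106: deposit   
ACC-102: transfer  
ACC-103: withdrawal
ACC-101: payment   
ACC-103: payment   
ACC-101: fee       
ACC-101: interest  
ACC-102: interest  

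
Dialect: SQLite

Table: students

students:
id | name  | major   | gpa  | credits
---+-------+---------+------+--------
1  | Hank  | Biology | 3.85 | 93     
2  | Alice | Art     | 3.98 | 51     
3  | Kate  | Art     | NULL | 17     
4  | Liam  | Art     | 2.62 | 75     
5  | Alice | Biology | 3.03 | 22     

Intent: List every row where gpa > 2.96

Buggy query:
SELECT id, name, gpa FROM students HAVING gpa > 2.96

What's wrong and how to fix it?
Bug: HAVING filters the output of aggregation, but this query has no GROUP BY and no aggregate functions, so SQLite rejects it (HAVING clause on a non-aggregate query); the condition here is per row

Fix: Use WHERE for row-level filtering

Corrected query:
SELECT id, name, gpa FROM students WHERE gpa > 2.96

Result:
id | name  | gpa 
---+-------+-----
1  | Hank  | 3.85
2  | Alice | 3.98
5  | Alice | 3.03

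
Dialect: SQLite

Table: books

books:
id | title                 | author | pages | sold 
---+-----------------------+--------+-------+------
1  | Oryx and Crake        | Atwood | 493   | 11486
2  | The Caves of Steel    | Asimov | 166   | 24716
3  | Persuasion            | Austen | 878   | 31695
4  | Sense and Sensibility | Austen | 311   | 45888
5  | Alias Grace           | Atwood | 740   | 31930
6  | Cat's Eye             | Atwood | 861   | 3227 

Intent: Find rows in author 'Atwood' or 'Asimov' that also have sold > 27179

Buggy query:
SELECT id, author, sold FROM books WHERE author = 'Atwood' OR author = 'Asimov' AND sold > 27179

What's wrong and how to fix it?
Bug: AND binds tighter than OR, so this parses as author = 'Atwood' OR (author = 'Asimov' AND sold > 27179)

Fix: Add parentheses around the OR so the AND applies to both alternatives

Corrected query:
SELECT id, author, sold FROM books WHERE (author = 'Atwood' OR author = 'Asimov') AND sold > 27179

Result:
id | author | sold 
---+--------+------
5  | Atwood | 31930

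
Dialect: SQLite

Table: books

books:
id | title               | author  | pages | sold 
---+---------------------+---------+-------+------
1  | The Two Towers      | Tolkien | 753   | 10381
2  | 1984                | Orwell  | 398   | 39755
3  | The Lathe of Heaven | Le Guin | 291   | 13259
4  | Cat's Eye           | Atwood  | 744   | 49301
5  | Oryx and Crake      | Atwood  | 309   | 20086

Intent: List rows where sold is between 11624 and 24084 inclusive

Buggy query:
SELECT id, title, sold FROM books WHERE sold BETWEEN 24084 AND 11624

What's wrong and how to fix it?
Bug: BETWEEN expects the lower bound first; with 24084 AND 11624 the range is empty

Fix: Swap the bounds so the smaller value comes first

Corrected query:
SELECT id, title, sold FROM books WHERE sold BETWEEN 11624 AND 24084

Result:
id | title               | sold 
---+---------------------+------
3  | The Lathe of Heaven | 13259
5  | Oryx and Crake      | 20086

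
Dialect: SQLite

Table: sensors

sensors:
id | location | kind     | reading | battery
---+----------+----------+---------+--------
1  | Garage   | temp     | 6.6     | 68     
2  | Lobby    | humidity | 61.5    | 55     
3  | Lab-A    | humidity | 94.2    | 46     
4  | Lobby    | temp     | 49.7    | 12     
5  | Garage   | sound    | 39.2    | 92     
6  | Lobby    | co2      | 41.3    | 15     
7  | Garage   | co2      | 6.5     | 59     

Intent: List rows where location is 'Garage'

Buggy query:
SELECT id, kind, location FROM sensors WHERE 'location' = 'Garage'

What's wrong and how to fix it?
Bug: 'location' in single quotes is a string literal, not the column; the comparison is literal-vs-literal and never true

Fix: Reference the column as location without single quotes

Corrected query:
SELECT id, kind, location FROM sensors WHERE location = 'Garage'

Result:
id | kind  | location
---+-------+---------
1  | temp  | Garage  
5  | sound | Garage  
7  | co2   | Garage  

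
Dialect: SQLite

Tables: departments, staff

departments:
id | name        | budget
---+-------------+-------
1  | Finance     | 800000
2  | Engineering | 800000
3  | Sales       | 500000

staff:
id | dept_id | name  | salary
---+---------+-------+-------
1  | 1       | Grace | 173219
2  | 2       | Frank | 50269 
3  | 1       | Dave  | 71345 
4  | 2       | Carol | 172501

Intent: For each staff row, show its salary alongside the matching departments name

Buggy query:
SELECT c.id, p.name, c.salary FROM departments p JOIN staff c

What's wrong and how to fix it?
Bug: JOIN with no ON clause produces a cartesian product; every staff row pairs with every departments row

Fix: Add ON c.dept_id = p.id to the JOIN

Corrected query:
SELECT c.id, p.name, c.salary FROM departments p JOIN staff c ON c.dept_id = p.id

Result:
id | name        | salary
---+-------------+-------
1  | Finance     | 173219
2  | Engineering | 50269 
3  | Finance     | 71345 
4  | Engineering | 172501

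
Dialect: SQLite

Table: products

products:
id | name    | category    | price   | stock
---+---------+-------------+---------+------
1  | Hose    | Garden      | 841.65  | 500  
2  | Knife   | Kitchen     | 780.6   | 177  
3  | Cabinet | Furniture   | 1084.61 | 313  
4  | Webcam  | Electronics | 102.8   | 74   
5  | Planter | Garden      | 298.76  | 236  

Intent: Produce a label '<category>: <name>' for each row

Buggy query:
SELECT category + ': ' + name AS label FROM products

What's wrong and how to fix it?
Bug: SQLite uses || for string concatenation; + coerces text to numbers (yielding 0)

Fix: Replace + with || to concatenate text

Corrected query:
SELECT category || ': ' || name AS label FROM products

Result:
label              
-------------------
Garden: Hose       
Kitchen: Knife     
Furniture: Cabinet 
Electronics: Webcam
Garden: Planter    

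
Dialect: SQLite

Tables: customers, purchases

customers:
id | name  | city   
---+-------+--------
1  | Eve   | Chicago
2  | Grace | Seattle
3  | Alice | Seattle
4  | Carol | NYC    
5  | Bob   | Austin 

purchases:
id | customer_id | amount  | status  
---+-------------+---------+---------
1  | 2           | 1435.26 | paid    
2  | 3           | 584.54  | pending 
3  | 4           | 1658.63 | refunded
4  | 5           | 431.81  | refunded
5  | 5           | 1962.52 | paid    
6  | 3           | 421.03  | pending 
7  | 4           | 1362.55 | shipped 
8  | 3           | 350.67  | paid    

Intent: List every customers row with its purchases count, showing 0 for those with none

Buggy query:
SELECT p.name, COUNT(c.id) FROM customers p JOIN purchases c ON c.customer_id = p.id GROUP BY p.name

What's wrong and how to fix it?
Bug: An inner join excludes parents with zero children

Fix: Switch to LEFT JOIN to retain unmatched parent rows

Corrected query:
SELECT p.name, COUNT(c.id) FROM customers p LEFT JOIN purchases c ON c.customer_id = p.id GROUP BY p.name

Result:
name  | COUNT(c.id)
------+------------
Alice | 3          
Bob   | 2          
Carol | 2          
Eve   | 0          
Grace | 1          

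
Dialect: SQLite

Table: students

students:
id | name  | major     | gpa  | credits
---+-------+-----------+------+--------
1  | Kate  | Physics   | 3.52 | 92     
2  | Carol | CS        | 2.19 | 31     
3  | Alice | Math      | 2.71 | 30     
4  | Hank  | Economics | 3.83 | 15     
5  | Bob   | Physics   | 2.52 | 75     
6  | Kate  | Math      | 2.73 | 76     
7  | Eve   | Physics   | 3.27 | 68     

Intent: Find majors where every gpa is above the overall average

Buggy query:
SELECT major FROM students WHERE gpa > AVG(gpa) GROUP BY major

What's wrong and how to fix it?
Bug: AVG() is an aggregate; it can't sit directly in WHERE

Fix: Compute the overall average in a scalar subquery and compare each group's MIN against it in HAVING

Corrected query:
SELECT major FROM students GROUP BY major HAVING MIN(gpa) > (SELECT AVG(gpa) FROM students)

Result:
major    
---------
Economics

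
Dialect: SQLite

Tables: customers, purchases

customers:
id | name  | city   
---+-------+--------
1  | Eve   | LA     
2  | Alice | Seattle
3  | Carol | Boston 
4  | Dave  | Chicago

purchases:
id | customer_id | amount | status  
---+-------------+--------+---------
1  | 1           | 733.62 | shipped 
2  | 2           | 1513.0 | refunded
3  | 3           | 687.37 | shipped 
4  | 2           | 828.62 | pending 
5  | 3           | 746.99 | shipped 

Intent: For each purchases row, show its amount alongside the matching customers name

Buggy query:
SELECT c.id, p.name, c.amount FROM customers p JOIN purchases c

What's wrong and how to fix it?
Bug: JOIN with no ON clause produces a cartesian product; every purchases row pairs with every customers row

Fix: Add ON c.customer_id = p.id to the JOIN

Corrected query:
SELECT c.id, p.name, c.amount FROM customers p JOIN purchases c ON c.customer_id = p.id

Result:
id | name  | amount
---+-------+-------
1  | Eve   | 733.62
2  | Alice | 1513  
3  | Carol | 687.37
4  | Alice | 828.62
5  | Carol | 746.99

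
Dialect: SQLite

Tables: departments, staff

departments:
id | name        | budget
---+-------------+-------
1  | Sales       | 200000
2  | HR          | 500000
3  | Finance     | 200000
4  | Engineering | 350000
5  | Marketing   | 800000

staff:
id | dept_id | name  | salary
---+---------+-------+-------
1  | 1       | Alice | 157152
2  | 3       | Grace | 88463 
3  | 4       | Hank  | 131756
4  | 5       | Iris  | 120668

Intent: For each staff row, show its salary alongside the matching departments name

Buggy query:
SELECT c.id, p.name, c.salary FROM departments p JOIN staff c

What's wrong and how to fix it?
Bug: Missing join condition: each staff row is matched to all departments rows instead of just its own

Fix: Specify the join condition linking the foreign key to the parent id

Corrected query:
SELECT c.id, p.name, c.salary FROM departments p JOIN staff c ON c.dept_id = p.id

Result:
id | name        | salary
---+-------------+-------
1  | Sales       | 157152
2  | Finance     | 88463 
3  | Engineering | 131756
4  | Marketing   | 120668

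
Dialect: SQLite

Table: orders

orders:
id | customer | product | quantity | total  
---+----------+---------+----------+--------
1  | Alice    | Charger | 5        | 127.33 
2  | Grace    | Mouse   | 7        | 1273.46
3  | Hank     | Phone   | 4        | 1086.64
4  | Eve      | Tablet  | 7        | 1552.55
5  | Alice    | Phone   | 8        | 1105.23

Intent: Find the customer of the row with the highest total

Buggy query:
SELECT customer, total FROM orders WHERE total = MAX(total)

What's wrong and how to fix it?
Bug: MAX(total) is an aggregate and cannot be used directly in WHERE

Fix: Wrap MAX in a scalar subquery so WHERE compares against a single value

Corrected query:
SELECT customer, total FROM orders WHERE total = (SELECT MAX(total) FROM orders)

Result:
customer | total  
---------+--------
Eve      | 1552.55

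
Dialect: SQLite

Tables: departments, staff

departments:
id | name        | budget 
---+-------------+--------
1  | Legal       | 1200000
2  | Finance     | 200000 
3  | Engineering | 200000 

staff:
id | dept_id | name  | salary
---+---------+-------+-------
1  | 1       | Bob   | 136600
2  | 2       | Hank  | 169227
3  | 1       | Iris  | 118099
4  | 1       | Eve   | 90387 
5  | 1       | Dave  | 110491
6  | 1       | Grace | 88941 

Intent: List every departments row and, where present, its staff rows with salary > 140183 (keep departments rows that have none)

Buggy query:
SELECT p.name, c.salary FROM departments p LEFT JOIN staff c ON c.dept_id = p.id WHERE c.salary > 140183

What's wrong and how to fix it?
Bug: Filtering c.salary in WHERE discards the NULL rows produced by LEFT JOIN, turning it into an inner join

Fix: Put 'c.salary > 140183' in the JOIN's ON clause instead of WHERE

Corrected query:
SELECT p.name, c.salary FROM departments p LEFT JOIN staff c ON c.dept_id = p.id AND c.salary > 140183

Result:
name        | salary
------------+-------
Legal       | NULL  
Finance     | 169227
Engineering | NULL  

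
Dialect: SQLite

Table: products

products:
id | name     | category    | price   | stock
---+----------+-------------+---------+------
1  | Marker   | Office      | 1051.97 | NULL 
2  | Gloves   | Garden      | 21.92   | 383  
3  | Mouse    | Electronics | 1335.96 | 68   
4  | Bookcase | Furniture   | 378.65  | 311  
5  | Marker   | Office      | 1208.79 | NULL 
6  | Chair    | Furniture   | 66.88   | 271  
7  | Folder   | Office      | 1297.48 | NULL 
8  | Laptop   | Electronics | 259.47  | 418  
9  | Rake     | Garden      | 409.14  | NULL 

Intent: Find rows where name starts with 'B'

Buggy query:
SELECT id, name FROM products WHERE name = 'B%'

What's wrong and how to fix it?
Bug: '=' compares the literal string including the % character; pattern matching needs LIKE

Fix: Use LIKE for wildcard pattern matching

Corrected query:
SELECT id, name FROM products WHERE name LIKE 'B%'

Result:
id | name    
---+---------
4  | Bookcase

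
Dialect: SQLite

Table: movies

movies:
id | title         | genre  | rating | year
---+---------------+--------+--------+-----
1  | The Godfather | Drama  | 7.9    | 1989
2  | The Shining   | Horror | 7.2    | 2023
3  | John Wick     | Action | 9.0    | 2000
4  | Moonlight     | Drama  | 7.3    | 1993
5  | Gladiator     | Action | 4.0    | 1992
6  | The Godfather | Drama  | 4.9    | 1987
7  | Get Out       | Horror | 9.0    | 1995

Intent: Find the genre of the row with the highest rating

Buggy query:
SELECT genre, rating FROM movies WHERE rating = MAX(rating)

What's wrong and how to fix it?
Bug: MAX(rating) is an aggregate and cannot be used directly in WHERE

Fix: Wrap MAX in a scalar subquery so WHERE compares against a single value

Corrected query:
SELECT genre, rating FROM movies WHERE rating = (SELECT MAX(rating) FROM movies)

Result:
genre  | rating
-------+-------
Action | 9     
Horror | 9     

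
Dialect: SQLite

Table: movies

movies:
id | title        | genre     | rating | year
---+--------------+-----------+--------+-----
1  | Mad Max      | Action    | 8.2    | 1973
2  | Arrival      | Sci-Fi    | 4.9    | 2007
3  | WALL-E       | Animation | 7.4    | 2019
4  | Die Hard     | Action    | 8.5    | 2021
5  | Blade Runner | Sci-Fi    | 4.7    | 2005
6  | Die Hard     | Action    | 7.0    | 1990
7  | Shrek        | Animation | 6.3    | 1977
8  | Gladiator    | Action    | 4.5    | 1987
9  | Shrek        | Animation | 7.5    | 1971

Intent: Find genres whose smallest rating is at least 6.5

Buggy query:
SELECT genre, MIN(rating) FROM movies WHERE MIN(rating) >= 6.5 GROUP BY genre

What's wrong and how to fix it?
Bug: Aggregates like MIN are computed per group after WHERE runs

Fix: Replace WHERE with HAVING after the GROUP BY

Corrected query:
SELECT genre, MIN(rating) FROM movies GROUP BY genre HAVING MIN(rating) >= 6.5

Result:
(no rows)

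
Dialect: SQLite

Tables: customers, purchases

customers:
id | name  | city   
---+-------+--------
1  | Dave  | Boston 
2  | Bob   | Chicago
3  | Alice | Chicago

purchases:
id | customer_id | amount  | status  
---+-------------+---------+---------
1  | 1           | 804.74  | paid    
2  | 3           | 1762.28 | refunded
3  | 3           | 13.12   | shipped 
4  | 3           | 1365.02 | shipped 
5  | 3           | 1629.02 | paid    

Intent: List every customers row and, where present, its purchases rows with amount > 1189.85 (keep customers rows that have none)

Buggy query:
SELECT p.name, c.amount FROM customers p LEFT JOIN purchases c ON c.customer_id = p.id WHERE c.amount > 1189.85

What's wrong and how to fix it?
Bug: A WHERE condition on the right-hand table after LEFT JOIN drops unmatched parents

Fix: Move the right-table condition into the ON clause so unmatched parents are kept

Corrected query:
SELECT p.name, c.amount FROM customers p LEFT JOIN purchases c ON c.customer_id = p.id AND c.amount > 1189.85

Result:
name  | amount 
------+--------
Dave  | NULL   
Bob   | NULL   
Alice | 1365.02
Alice | 1629.02
Alice | 1762.28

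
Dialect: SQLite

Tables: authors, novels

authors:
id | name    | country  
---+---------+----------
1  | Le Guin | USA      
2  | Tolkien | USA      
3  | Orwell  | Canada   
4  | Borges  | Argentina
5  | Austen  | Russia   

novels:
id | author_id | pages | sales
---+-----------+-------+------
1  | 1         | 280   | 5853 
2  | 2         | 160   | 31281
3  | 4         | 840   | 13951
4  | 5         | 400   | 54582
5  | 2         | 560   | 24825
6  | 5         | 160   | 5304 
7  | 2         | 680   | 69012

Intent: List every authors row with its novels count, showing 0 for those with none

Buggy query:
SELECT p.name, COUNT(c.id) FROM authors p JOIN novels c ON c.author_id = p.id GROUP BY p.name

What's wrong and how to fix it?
Bug: INNER JOIN drops authors rows that have no matching novels rows

Fix: Use LEFT JOIN so parents without children still appear (COUNT(c.id) gives 0)

Corrected query:
SELECT p.name, COUNT(c.id) FROM authors p LEFT JOIN novels c ON c.author_id = p.id GROUP BY p.name

Result:
name    | COUNT(c.id)
--------+------------
Austen  | 2          
Borges  | 1          
Le Guin | 1          
Orwell  | 0          
Tolkien | 3          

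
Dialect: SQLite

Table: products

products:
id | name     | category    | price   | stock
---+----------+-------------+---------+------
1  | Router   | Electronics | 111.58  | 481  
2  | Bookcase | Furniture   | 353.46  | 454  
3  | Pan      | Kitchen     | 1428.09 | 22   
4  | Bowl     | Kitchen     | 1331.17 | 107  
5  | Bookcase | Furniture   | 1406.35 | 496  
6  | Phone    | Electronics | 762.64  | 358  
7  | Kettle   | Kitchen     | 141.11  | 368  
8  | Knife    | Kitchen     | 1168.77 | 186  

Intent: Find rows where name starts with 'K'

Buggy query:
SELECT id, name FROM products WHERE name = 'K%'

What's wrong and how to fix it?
Bug: '=' compares the literal string including the % character; pattern matching needs LIKE

Fix: Use LIKE for wildcard pattern matching

Corrected query:
SELECT id, name FROM products WHERE name LIKE 'K%'

Result:
id | name  
---+-------
7  | Kettle
8  | Knife 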